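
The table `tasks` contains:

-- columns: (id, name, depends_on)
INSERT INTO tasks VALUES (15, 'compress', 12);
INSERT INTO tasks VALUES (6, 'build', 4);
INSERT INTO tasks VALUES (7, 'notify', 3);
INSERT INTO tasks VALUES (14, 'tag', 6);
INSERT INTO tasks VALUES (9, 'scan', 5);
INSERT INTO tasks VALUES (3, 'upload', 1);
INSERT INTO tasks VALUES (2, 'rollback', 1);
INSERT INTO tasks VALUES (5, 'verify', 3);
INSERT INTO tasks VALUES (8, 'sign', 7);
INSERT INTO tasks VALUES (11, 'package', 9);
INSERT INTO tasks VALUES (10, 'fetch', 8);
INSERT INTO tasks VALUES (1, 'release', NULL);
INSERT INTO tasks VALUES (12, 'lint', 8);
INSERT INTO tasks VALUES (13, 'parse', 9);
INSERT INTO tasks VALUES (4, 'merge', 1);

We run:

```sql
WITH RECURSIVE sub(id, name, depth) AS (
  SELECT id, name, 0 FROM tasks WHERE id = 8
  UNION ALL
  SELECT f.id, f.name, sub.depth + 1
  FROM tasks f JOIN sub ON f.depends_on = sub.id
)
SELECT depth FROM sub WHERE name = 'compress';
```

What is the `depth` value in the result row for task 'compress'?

2

Base: id=8 (sign) at depth 0.
Iteration 1: rows with depends_on in {8} -> fetch (id 10, depth 1), lint (id 12, depth 1).
Iteration 2: rows with depends_on in {10,12} -> compress (id 15, depth 2).
Iteration 3: no rows with depends_on in {15}; recursion stops.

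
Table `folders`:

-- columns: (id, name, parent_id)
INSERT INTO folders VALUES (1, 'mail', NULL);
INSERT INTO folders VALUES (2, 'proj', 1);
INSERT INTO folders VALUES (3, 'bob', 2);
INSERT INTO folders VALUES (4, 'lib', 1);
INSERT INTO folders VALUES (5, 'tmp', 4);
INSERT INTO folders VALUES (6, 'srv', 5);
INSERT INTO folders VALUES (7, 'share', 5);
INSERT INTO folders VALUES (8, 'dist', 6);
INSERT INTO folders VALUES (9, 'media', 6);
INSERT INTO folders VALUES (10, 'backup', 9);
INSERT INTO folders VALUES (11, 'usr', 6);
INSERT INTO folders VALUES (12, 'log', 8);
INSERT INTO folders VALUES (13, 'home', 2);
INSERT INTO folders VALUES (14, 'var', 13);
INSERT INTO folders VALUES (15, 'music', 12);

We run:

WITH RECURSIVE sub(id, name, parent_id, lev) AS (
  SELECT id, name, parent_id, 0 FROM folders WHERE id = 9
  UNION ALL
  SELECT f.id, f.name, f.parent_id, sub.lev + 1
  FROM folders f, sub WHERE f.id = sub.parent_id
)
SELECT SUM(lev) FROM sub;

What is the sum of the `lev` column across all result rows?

Base: id=9 (media), parent_id=6, lev 0.
Iteration 1: join on id=6 -> srv (id 6, parent_id=5, lev 1).
Iteration 2: join on id=5 -> tmp (id 5, parent_id=4, lev 2).
Iteration 3: join on id=4 -> lib (id 4, parent_id=1, lev 3).
Iteration 4: join on id=1 -> mail (id 1, parent_id=NULL, lev 4).
Iteration 5: parent_id is NULL; no match; recursion stops.
SUM(lev) = 0 + 1 + 2 + 3 + 4 = 10.

10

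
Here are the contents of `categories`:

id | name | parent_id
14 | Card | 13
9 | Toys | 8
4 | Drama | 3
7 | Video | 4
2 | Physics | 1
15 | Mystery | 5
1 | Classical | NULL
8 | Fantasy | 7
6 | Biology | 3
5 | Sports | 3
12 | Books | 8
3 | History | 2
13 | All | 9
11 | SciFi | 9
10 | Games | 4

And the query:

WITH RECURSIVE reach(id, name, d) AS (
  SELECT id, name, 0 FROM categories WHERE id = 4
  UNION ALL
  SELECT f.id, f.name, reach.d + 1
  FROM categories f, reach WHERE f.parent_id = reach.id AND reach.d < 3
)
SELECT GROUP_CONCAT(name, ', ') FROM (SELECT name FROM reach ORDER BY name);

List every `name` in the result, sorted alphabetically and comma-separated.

Base: id=4 (Drama) at d 0.
Iteration 1: rows with parent_id in {4} -> Video (id 7, d 1), Games (id 10, d 1).
Iteration 2: rows with parent_id in {7,10} -> Fantasy (id 8, d 2).
Iteration 3: rows with parent_id in {8} -> Toys (id 9, d 3), Books (id 12, d 3).
Iteration 4: d < 3 fails for all current rows; recursion stops.

Books, Drama, Fantasy, Games, Toys, Video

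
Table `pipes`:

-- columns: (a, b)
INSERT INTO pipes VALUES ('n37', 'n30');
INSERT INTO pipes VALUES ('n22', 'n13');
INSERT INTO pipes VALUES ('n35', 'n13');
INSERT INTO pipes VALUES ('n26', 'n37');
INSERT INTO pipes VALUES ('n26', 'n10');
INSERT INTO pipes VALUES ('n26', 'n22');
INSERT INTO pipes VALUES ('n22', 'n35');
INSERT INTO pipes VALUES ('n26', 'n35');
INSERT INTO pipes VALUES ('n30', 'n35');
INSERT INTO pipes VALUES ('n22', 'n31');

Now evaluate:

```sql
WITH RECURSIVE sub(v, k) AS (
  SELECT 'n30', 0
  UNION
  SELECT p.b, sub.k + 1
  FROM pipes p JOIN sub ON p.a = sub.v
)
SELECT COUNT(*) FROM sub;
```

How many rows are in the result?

3

Base: (n30, k=0).
Iteration 1: edges from {n30} -> (n35, k=1).
Iteration 2: edges from {n35} -> (n13, k=2).
Iteration 3: no outgoing edges from {n13}; recursion stops.
Total rows emitted: 3.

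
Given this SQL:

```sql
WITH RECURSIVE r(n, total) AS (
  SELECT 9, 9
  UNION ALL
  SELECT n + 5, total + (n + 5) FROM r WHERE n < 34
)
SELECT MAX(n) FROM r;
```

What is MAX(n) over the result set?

34

Base: n=9, total=9.
Iteration 1: 9 < 34 holds -> n = 9 + 5 = 14, total = 9 + 14 = 23.
Iteration 2: 14 < 34 holds -> n = 14 + 5 = 19, total = 23 + 19 = 42.
Iteration 3: 19 < 34 holds -> n = 19 + 5 = 24, total = 42 + 24 = 66.
Iteration 4: 24 < 34 holds -> n = 24 + 5 = 29, total = 66 + 29 = 95.
Iteration 5: 29 < 34 holds -> n = 29 + 5 = 34, total = 95 + 34 = 129.
Iteration 6: 34 < 34 fails; recursion stops.
n values: 9, 14, 19, 24, 29, 34; the maximum is 34.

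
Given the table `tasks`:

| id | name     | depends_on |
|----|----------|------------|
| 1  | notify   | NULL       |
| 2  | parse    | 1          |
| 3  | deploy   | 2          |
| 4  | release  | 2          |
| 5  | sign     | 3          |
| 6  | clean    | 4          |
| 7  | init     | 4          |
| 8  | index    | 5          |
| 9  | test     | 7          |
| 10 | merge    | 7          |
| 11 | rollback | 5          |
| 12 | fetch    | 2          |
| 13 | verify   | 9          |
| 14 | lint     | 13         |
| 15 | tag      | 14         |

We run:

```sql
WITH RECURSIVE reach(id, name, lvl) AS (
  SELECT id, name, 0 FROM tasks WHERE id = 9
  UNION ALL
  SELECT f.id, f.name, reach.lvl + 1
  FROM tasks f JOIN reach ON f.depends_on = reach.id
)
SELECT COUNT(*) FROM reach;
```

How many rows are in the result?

Base: id=9 (test) at lvl 0.
Iteration 1: rows with depends_on in {9} -> verify (id 13, lvl 1).
Iteration 2: rows with depends_on in {13} -> lint (id 14, lvl 2).
Iteration 3: rows with depends_on in {14} -> tag (id 15, lvl 3).
Iteration 4: no rows with depends_on in {15}; recursion stops.
Total rows emitted: 4.

4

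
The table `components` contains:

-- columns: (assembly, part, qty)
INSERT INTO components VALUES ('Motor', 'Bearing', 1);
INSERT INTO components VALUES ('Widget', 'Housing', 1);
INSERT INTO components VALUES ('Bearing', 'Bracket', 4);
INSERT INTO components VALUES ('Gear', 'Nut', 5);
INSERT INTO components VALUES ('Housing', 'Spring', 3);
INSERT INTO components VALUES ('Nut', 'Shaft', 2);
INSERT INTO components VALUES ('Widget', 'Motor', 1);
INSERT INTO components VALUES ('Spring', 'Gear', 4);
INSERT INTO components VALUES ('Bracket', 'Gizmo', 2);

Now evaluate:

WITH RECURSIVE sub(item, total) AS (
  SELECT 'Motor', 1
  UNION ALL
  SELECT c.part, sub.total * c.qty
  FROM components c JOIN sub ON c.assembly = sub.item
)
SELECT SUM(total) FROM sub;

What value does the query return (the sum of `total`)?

14

Base: (Motor, total=1).
Iteration 1: components of {Motor} -> Bearing = 1*1 = 1.
Iteration 2: components of {Bearing} -> Bracket = 1*4 = 4.
Iteration 3: components of {Bracket} -> Gizmo = 4*2 = 8.
Iteration 4: no further components; recursion stops.
SUM(total) = 1 + 1 + 4 + 8 = 14.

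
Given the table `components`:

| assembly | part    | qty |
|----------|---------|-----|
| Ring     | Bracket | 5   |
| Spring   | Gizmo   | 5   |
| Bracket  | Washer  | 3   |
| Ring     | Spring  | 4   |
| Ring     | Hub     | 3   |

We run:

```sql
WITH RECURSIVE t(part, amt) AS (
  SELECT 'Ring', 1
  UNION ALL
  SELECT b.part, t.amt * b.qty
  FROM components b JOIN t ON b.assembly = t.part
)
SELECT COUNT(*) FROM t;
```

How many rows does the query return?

Base: (Ring, amt=1).
Iteration 1: components of {Ring} -> Bracket = 1*5 = 5, Hub = 1*3 = 3, Spring = 1*4 = 4.
Iteration 2: components of {Bracket,Hub,Spring} -> Gizmo = 4*5 = 20, Washer = 5*3 = 15.
Iteration 3: no further components; recursion stops.
Total rows emitted: 6.

6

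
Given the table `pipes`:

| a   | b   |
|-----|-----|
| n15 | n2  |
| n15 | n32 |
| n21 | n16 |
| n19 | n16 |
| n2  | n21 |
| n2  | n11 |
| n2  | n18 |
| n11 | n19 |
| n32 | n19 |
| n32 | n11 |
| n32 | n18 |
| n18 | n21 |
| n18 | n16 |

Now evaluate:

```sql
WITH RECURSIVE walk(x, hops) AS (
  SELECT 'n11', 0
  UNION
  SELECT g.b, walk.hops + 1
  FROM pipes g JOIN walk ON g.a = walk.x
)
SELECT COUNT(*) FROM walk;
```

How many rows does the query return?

3

Base: (n11, hops=0).
Iteration 1: edges from {n11} -> (n19, hops=1).
Iteration 2: edges from {n19} -> (n16, hops=2).
Iteration 3: no outgoing edges from {n16}; recursion stops.
Total rows emitted: 3.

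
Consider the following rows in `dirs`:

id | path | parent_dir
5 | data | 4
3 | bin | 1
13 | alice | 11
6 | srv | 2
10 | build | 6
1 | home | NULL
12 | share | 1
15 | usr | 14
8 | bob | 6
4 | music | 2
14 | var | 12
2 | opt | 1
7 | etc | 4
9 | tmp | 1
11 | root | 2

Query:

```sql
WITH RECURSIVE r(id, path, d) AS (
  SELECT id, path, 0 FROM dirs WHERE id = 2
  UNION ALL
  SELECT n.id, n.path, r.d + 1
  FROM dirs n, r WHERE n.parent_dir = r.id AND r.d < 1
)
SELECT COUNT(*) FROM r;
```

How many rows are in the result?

4

Base: id=2 (opt) at d 0.
Iteration 1: rows with parent_dir in {2} -> music (id 4, d 1), srv (id 6, d 1), root (id 11, d 1).
Iteration 2: d < 1 fails for all current rows; recursion stops.
Total rows emitted: 4.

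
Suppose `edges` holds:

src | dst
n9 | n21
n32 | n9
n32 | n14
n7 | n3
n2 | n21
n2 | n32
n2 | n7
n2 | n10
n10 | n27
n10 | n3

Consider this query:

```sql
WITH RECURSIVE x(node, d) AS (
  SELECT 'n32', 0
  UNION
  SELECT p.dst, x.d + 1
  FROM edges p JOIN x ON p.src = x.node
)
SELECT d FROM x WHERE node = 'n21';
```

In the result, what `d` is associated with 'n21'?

2

Base: (n32, d=0).
Iteration 1: edges from {n32} -> (n14, d=1), (n9, d=1).
Iteration 2: edges from {n14,n9} -> (n21, d=2).
Iteration 3: no outgoing edges from {n21}; recursion stops.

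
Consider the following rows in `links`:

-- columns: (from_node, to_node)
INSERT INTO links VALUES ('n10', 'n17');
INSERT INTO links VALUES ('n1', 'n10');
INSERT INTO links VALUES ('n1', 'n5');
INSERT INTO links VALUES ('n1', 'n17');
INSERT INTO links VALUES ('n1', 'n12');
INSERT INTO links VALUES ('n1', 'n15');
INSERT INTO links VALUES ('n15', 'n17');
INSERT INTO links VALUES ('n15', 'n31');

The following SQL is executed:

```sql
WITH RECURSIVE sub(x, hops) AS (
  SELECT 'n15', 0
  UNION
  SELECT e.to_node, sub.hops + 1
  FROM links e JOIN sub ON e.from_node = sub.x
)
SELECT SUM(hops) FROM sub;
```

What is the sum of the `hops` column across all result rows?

Base: (n15, hops=0).
Iteration 1: edges from {n15} -> (n17, hops=1), (n31, hops=1).
Iteration 2: no outgoing edges from {n17,n31}; recursion stops.
SUM(hops) = 0 + 1 + 1 = 2.

2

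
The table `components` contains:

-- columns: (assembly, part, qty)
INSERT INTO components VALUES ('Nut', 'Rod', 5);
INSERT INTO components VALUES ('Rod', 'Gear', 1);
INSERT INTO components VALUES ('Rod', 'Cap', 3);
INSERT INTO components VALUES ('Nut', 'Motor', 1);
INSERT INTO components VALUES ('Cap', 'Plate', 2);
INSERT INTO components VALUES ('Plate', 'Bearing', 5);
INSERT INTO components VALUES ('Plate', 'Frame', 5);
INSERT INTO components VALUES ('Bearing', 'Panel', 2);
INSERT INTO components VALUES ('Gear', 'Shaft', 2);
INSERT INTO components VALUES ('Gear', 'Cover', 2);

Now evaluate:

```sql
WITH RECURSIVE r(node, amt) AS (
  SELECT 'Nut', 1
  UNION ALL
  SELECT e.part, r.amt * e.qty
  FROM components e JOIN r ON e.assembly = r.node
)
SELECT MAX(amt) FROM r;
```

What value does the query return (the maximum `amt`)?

Base: (Nut, amt=1).
Iteration 1: components of {Nut} -> Motor = 1*1 = 1, Rod = 1*5 = 5.
Iteration 2: components of {Motor,Rod} -> Cap = 5*3 = 15, Gear = 5*1 = 5.
Iteration 3: components of {Cap,Gear} -> Cover = 5*2 = 10, Plate = 15*2 = 30, Shaft = 5*2 = 10.
Iteration 4: components of {Cover,Plate,Shaft} -> Bearing = 30*5 = 150, Frame = 30*5 = 150.
Iteration 5: components of {Bearing,Frame} -> Panel = 150*2 = 300.
Iteration 6: no further components; recursion stops.
amt values: 1, 5, 1, 5, 15, 10, 10, 30, 150, 150, 300; the maximum is 300.

300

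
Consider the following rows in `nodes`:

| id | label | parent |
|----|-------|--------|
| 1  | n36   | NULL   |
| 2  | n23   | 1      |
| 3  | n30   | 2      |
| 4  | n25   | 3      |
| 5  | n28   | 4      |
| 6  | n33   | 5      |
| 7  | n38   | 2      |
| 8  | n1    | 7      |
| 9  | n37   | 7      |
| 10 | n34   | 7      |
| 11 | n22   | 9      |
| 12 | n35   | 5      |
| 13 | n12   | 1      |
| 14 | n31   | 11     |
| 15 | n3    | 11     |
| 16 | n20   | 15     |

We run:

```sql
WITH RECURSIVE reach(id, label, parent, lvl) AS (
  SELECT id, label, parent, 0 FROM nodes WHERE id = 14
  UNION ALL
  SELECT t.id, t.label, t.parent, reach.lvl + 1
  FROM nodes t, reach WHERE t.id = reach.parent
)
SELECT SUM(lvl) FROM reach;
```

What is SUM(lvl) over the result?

Base: id=14 (n31), parent=11, lvl 0.
Iteration 1: join on id=11 -> n22 (id 11, parent=9, lvl 1).
Iteration 2: join on id=9 -> n37 (id 9, parent=7, lvl 2).
Iteration 3: join on id=7 -> n38 (id 7, parent=2, lvl 3).
Iteration 4: join on id=2 -> n23 (id 2, parent=1, lvl 4).
Iteration 5: join on id=1 -> n36 (id 1, parent=NULL, lvl 5).
Iteration 6: parent is NULL; no match; recursion stops.
SUM(lvl) = 0 + 1 + 2 + 3 + 4 + 5 = 15.

15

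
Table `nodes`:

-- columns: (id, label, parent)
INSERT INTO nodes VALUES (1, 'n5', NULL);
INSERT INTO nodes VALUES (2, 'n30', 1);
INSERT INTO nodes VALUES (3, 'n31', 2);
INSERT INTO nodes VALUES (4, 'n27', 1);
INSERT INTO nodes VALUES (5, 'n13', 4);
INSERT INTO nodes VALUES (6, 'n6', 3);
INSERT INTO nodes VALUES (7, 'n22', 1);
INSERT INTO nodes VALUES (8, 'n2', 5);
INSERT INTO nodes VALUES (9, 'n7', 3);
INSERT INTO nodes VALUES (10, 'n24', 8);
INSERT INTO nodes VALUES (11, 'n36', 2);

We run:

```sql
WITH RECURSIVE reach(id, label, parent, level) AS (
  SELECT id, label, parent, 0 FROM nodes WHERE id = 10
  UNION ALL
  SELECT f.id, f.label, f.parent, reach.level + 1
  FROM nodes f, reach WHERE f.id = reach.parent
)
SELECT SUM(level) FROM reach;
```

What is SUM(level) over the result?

10

Base: id=10 (n24), parent=8, level 0.
Iteration 1: join on id=8 -> n2 (id 8, parent=5, level 1).
Iteration 2: join on id=5 -> n13 (id 5, parent=4, level 2).
Iteration 3: join on id=4 -> n27 (id 4, parent=1, level 3).
Iteration 4: join on id=1 -> n5 (id 1, parent=NULL, level 4).
Iteration 5: parent is NULL; no match; recursion stops.
SUM(level) = 0 + 1 + 2 + 3 + 4 = 10.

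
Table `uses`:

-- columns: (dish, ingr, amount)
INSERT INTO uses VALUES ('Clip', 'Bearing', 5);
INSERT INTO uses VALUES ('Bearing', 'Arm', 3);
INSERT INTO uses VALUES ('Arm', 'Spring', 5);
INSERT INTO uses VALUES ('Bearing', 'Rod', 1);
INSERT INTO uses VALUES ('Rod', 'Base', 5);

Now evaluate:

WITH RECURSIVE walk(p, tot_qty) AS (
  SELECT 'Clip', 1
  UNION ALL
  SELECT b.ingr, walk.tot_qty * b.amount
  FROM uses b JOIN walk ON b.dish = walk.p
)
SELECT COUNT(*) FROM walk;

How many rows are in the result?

Base: (Clip, tot_qty=1).
Iteration 1: components of {Clip} -> Bearing = 1*5 = 5.
Iteration 2: components of {Bearing} -> Arm = 5*3 = 15, Rod = 5*1 = 5.
Iteration 3: components of {Arm,Rod} -> Base = 5*5 = 25, Spring = 15*5 = 75.
Iteration 4: no further components; recursion stops.
Total rows emitted: 6.

6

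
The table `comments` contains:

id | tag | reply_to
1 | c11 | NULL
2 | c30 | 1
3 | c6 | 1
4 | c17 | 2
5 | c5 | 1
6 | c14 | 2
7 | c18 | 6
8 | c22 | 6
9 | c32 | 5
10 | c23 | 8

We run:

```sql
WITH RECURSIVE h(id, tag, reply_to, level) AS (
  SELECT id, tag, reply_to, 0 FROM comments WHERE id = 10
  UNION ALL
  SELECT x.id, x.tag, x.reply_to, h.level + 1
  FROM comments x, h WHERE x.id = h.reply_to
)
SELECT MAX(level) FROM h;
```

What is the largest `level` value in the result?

4

Base: id=10 (c23), reply_to=8, level 0.
Iteration 1: join on id=8 -> c22 (id 8, reply_to=6, level 1).
Iteration 2: join on id=6 -> c14 (id 6, reply_to=2, level 2).
Iteration 3: join on id=2 -> c30 (id 2, reply_to=1, level 3).
Iteration 4: join on id=1 -> c11 (id 1, reply_to=NULL, level 4).
Iteration 5: reply_to is NULL; no match; recursion stops.
level values: 0, 1, 2, 3, 4; the maximum is 4.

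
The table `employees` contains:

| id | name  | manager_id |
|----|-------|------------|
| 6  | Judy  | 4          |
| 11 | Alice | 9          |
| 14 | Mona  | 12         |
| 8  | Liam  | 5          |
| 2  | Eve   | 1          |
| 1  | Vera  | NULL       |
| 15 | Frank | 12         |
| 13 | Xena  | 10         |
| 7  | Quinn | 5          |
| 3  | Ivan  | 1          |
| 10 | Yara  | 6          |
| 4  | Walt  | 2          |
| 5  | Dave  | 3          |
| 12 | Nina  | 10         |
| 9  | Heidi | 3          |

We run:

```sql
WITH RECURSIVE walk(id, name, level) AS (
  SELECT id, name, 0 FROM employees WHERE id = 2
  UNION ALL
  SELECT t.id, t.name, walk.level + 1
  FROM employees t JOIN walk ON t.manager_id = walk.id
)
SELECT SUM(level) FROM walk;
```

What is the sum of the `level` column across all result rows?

24

Base: id=2 (Eve) at level 0.
Iteration 1: rows with manager_id in {2} -> Walt (id 4, level 1).
Iteration 2: rows with manager_id in {4} -> Judy (id 6, level 2).
Iteration 3: rows with manager_id in {6} -> Yara (id 10, level 3).
Iteration 4: rows with manager_id in {10} -> Nina (id 12, level 4), Xena (id 13, level 4).
Iteration 5: rows with manager_id in {12,13} -> Mona (id 14, level 5), Frank (id 15, level 5).
Iteration 6: no rows with manager_id in {14,15}; recursion stops.
SUM(level) = 0 + 1 + 2 + 3 + 4 + 4 + 5 + 5 = 24.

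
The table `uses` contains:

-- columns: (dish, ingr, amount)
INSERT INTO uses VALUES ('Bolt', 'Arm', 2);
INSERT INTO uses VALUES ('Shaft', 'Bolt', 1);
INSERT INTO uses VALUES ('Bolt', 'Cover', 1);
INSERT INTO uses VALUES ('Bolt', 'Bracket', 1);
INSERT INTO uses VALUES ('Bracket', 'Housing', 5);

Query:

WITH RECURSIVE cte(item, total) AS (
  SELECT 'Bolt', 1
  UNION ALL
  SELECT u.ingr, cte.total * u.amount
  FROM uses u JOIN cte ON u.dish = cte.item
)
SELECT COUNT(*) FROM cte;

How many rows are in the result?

Base: (Bolt, total=1).
Iteration 1: components of {Bolt} -> Arm = 1*2 = 2, Bracket = 1*1 = 1, Cover = 1*1 = 1.
Iteration 2: components of {Arm,Bracket,Cover} -> Housing = 1*5 = 5.
Iteration 3: no further components; recursion stops.
Total rows emitted: 5.

5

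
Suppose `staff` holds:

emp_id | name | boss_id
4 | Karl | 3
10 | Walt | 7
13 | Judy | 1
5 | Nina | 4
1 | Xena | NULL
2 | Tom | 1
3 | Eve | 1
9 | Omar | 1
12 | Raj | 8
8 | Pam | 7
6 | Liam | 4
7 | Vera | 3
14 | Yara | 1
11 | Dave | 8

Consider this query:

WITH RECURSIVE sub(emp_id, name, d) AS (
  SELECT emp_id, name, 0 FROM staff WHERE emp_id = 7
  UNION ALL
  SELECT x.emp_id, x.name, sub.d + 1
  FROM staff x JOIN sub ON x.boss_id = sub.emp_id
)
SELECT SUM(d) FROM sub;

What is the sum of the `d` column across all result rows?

Base: emp_id=7 (Vera) at d 0.
Iteration 1: rows with boss_id in {7} -> Pam (id 8, d 1), Walt (id 10, d 1).
Iteration 2: rows with boss_id in {8,10} -> Dave (id 11, d 2), Raj (id 12, d 2).
Iteration 3: no rows with boss_id in {11,12}; recursion stops.
SUM(d) = 0 + 1 + 1 + 2 + 2 = 6.

6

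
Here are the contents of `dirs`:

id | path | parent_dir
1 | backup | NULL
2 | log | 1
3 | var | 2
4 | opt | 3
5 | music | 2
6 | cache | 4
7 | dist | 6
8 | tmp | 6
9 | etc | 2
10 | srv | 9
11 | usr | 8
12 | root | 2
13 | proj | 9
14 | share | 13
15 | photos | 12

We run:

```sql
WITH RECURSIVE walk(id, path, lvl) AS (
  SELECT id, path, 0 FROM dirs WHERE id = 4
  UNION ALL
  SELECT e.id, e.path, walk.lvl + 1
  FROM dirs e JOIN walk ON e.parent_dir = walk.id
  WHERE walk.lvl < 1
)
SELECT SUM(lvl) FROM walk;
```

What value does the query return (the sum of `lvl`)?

1

Base: id=4 (opt) at lvl 0.
Iteration 1: rows with parent_dir in {4} -> cache (id 6, lvl 1).
Iteration 2: lvl < 1 fails for all current rows; recursion stops.
SUM(lvl) = 0 + 1 = 1.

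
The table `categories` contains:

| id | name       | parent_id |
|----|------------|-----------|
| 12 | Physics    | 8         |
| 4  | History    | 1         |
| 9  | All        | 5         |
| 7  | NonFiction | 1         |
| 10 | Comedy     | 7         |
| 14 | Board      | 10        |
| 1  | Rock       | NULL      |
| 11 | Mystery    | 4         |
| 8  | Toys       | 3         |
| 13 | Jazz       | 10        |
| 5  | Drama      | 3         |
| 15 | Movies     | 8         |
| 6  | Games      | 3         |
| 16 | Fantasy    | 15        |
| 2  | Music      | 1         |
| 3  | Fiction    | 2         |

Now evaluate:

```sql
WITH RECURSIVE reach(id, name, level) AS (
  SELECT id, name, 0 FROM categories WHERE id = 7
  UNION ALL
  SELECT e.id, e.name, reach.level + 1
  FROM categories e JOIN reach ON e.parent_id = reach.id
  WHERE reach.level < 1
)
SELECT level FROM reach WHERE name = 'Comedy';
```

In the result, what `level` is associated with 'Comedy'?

1

Base: id=7 (NonFiction) at level 0.
Iteration 1: rows with parent_id in {7} -> Comedy (id 10, level 1).
Iteration 2: level < 1 fails for all current rows; recursion stops.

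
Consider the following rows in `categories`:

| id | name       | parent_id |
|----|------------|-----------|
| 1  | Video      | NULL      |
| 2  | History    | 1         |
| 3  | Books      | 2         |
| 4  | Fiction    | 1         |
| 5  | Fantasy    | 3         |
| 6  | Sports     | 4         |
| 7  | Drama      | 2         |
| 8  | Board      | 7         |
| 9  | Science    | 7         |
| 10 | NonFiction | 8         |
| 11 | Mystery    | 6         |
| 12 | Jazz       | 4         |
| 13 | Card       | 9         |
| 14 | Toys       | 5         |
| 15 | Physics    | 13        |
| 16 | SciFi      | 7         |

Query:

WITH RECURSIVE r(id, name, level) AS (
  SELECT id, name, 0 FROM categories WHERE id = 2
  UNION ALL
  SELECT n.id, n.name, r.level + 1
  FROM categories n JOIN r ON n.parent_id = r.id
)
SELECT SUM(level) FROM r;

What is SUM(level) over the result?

Base: id=2 (History) at level 0.
Iteration 1: rows with parent_id in {2} -> Books (id 3, level 1), Drama (id 7, level 1).
Iteration 2: rows with parent_id in {3,7} -> Fantasy (id 5, level 2), Board (id 8, level 2), Science (id 9, level 2), SciFi (id 16, level 2).
Iteration 3: rows with parent_id in {5,8,9,16} -> NonFiction (id 10, level 3), Card (id 13, level 3), Toys (id 14, level 3).
Iteration 4: rows with parent_id in {10,13,14} -> Physics (id 15, level 4).
Iteration 5: no rows with parent_id in {15}; recursion stops.
SUM(level) = 0 + 1 + 1 + 2 + 2 + 2 + 2 + 3 + 3 + 3 + 4 = 23.

23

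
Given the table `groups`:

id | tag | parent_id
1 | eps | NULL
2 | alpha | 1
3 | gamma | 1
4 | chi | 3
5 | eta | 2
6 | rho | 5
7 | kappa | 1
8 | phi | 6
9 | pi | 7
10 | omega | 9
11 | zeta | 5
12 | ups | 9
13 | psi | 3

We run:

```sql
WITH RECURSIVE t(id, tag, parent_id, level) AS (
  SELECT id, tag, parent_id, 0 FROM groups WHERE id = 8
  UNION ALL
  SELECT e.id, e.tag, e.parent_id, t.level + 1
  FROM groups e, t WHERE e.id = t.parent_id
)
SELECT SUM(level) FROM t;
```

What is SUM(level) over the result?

Base: id=8 (phi), parent_id=6, level 0.
Iteration 1: join on id=6 -> rho (id 6, parent_id=5, level 1).
Iteration 2: join on id=5 -> eta (id 5, parent_id=2, level 2).
Iteration 3: join on id=2 -> alpha (id 2, parent_id=1, level 3).
Iteration 4: join on id=1 -> eps (id 1, parent_id=NULL, level 4).
Iteration 5: parent_id is NULL; no match; recursion stops.
SUM(level) = 0 + 1 + 2 + 3 + 4 = 10.

10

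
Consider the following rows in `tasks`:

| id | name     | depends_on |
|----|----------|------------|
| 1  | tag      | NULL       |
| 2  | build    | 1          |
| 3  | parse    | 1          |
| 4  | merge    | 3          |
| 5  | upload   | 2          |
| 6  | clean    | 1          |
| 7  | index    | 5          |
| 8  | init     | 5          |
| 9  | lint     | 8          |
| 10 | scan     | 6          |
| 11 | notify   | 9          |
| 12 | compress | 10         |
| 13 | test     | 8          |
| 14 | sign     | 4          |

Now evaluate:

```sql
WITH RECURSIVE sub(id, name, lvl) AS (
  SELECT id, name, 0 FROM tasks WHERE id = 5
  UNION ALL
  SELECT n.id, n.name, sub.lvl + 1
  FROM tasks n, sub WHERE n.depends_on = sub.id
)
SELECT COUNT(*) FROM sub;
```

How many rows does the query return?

Base: id=5 (upload) at lvl 0.
Iteration 1: rows with depends_on in {5} -> index (id 7, lvl 1), init (id 8, lvl 1).
Iteration 2: rows with depends_on in {7,8} -> lint (id 9, lvl 2), test (id 13, lvl 2).
Iteration 3: rows with depends_on in {9,13} -> notify (id 11, lvl 3).
Iteration 4: no rows with depends_on in {11}; recursion stops.
Total rows emitted: 6.

6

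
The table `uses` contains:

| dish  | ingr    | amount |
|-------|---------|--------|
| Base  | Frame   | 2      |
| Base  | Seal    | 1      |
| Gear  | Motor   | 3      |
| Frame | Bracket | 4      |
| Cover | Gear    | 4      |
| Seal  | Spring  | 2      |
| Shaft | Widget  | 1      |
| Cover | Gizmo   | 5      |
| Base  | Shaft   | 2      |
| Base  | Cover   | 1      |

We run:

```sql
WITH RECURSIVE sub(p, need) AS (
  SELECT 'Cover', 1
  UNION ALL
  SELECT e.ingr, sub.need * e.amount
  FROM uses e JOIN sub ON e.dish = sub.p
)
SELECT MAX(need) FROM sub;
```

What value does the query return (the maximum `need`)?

12

Base: (Cover, need=1).
Iteration 1: components of {Cover} -> Gear = 1*4 = 4, Gizmo = 1*5 = 5.
Iteration 2: components of {Gear,Gizmo} -> Motor = 4*3 = 12.
Iteration 3: no further components; recursion stops.
need values: 1, 4, 5, 12; the maximum is 12.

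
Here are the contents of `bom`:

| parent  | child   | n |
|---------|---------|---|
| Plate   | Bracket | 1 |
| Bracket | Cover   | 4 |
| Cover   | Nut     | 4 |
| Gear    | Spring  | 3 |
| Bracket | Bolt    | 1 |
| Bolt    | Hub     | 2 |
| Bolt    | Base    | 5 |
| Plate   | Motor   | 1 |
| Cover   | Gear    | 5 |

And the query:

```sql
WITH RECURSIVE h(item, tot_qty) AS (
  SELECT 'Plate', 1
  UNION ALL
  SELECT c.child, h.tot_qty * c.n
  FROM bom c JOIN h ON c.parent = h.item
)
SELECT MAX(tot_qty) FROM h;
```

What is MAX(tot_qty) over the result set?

60

Base: (Plate, tot_qty=1).
Iteration 1: components of {Plate} -> Bracket = 1*1 = 1, Motor = 1*1 = 1.
Iteration 2: components of {Bracket,Motor} -> Bolt = 1*1 = 1, Cover = 1*4 = 4.
Iteration 3: components of {Bolt,Cover} -> Base = 1*5 = 5, Gear = 4*5 = 20, Hub = 1*2 = 2, Nut = 4*4 = 16.
Iteration 4: components of {Base,Gear,Hub,Nut} -> Spring = 20*3 = 60.
Iteration 5: no further components; recursion stops.
tot_qty values: 1, 1, 1, 1, 4, 5, 2, 16, 20, 60; the maximum is 60.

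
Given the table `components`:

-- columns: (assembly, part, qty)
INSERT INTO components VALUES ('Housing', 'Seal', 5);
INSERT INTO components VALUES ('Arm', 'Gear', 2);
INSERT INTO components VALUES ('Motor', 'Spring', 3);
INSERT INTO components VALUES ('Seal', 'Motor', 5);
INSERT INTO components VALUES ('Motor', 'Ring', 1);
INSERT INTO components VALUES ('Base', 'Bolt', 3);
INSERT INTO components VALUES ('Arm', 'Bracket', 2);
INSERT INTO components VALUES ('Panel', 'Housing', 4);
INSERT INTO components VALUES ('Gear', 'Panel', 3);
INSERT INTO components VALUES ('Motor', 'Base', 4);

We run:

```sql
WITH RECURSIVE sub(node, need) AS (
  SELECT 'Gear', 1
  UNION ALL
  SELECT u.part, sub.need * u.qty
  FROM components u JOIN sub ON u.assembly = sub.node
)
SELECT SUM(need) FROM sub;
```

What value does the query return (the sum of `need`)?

6376

Base: (Gear, need=1).
Iteration 1: components of {Gear} -> Panel = 1*3 = 3.
Iteration 2: components of {Panel} -> Housing = 3*4 = 12.
Iteration 3: components of {Housing} -> Seal = 12*5 = 60.
Iteration 4: components of {Seal} -> Motor = 60*5 = 300.
Iteration 5: components of {Motor} -> Base = 300*4 = 1200, Ring = 300*1 = 300, Spring = 300*3 = 900.
Iteration 6: components of {Base,Ring,Spring} -> Bolt = 1200*3 = 3600.
Iteration 7: no further components; recursion stops.
SUM(need) = 1 + 3 + 12 + 60 + 300 + 900 + 300 + 1200 + 3600 = 6376.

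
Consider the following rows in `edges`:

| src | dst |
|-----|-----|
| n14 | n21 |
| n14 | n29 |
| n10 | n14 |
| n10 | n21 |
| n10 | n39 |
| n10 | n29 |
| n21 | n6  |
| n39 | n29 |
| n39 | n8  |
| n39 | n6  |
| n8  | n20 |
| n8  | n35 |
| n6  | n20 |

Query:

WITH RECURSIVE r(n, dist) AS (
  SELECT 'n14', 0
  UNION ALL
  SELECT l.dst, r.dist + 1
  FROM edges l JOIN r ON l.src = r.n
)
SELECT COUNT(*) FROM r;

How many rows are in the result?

5

Base: (n14, dist=0).
Iteration 1: edges from {n14} -> (n21, dist=1), (n29, dist=1).
Iteration 2: edges from {n21,n29} -> (n6, dist=2).
Iteration 3: edges from {n6} -> (n20, dist=3).
Iteration 4: no outgoing edges from {n20}; recursion stops.
Total rows emitted: 5.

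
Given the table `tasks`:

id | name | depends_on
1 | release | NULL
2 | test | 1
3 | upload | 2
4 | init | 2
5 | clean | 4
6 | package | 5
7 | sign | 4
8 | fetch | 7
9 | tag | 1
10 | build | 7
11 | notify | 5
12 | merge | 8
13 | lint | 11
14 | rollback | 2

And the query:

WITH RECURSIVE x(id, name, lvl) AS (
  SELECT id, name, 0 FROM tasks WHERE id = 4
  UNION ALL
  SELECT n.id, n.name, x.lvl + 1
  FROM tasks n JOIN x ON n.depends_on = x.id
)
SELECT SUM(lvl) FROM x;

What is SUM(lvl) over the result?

Base: id=4 (init) at lvl 0.
Iteration 1: rows with depends_on in {4} -> clean (id 5, lvl 1), sign (id 7, lvl 1).
Iteration 2: rows with depends_on in {5,7} -> package (id 6, lvl 2), fetch (id 8, lvl 2), build (id 10, lvl 2), notify (id 11, lvl 2).
Iteration 3: rows with depends_on in {6,8,10,11} -> merge (id 12, lvl 3), lint (id 13, lvl 3).
Iteration 4: no rows with depends_on in {12,13}; recursion stops.
SUM(lvl) = 0 + 1 + 1 + 2 + 2 + 2 + 2 + 3 + 3 = 16.

16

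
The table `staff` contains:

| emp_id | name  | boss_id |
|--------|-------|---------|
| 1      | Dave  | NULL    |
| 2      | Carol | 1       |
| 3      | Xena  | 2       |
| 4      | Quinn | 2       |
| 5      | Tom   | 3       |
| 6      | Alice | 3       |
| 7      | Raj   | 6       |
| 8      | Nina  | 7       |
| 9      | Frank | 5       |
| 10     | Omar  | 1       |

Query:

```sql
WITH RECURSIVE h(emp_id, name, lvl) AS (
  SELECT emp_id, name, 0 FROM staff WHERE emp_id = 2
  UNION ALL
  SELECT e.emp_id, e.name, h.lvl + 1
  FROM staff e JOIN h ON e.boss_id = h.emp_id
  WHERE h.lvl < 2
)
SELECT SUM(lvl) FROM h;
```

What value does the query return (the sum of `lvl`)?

6

Base: emp_id=2 (Carol) at lvl 0.
Iteration 1: rows with boss_id in {2} -> Xena (id 3, lvl 1), Quinn (id 4, lvl 1).
Iteration 2: rows with boss_id in {3,4} -> Tom (id 5, lvl 2), Alice (id 6, lvl 2).
Iteration 3: lvl < 2 fails for all current rows; recursion stops.
SUM(lvl) = 0 + 1 + 1 + 2 + 2 = 6.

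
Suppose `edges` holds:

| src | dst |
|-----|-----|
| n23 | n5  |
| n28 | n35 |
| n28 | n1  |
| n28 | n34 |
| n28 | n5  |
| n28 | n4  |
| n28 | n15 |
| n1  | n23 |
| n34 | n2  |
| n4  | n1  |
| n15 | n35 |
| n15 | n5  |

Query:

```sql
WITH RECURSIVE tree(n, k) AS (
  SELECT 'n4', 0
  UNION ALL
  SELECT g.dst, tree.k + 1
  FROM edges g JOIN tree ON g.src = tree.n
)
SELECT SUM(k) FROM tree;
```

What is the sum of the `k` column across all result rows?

Base: (n4, k=0).
Iteration 1: edges from {n4} -> (n1, k=1).
Iteration 2: edges from {n1} -> (n23, k=2).
Iteration 3: edges from {n23} -> (n5, k=3).
Iteration 4: no outgoing edges from {n5}; recursion stops.
SUM(k) = 0 + 1 + 2 + 3 = 6.

6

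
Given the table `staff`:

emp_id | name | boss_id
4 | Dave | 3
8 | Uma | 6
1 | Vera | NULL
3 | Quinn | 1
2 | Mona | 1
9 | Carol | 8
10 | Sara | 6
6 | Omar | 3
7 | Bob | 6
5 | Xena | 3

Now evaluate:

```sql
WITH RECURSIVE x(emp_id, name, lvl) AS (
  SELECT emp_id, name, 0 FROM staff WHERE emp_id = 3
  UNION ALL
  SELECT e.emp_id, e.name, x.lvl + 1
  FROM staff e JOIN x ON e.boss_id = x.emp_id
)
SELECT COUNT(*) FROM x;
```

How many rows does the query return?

Base: emp_id=3 (Quinn) at lvl 0.
Iteration 1: rows with boss_id in {3} -> Dave (id 4, lvl 1), Xena (id 5, lvl 1), Omar (id 6, lvl 1).
Iteration 2: rows with boss_id in {4,5,6} -> Bob (id 7, lvl 2), Uma (id 8, lvl 2), Sara (id 10, lvl 2).
Iteration 3: rows with boss_id in {7,8,10} -> Carol (id 9, lvl 3).
Iteration 4: no rows with boss_id in {9}; recursion stops.
Total rows emitted: 8.

8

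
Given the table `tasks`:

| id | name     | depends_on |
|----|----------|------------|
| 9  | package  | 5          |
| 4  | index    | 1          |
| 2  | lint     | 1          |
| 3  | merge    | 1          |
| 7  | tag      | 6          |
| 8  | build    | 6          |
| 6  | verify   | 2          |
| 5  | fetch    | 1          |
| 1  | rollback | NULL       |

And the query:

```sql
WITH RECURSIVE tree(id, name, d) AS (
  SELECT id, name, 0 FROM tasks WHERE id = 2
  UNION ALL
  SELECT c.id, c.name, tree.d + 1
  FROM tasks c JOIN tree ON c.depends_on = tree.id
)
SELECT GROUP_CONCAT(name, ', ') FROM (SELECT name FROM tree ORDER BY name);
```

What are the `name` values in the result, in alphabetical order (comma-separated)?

build, lint, tag, verify

Base: id=2 (lint) at d 0.
Iteration 1: rows with depends_on in {2} -> verify (id 6, d 1).
Iteration 2: rows with depends_on in {6} -> tag (id 7, d 2), build (id 8, d 2).
Iteration 3: no rows with depends_on in {7,8}; recursion stops.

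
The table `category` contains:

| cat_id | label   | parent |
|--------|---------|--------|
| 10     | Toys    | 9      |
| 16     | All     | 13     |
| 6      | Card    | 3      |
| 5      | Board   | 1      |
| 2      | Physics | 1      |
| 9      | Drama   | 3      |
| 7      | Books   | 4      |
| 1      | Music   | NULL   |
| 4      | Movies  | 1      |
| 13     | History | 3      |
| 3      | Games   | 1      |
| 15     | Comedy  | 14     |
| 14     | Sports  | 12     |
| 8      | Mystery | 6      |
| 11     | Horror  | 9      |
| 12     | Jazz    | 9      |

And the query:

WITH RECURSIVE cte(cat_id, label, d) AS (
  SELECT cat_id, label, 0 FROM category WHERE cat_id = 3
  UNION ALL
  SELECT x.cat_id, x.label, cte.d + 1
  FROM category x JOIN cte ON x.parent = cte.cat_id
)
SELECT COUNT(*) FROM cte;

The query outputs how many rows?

11

Base: cat_id=3 (Games) at d 0.
Iteration 1: rows with parent in {3} -> Card (id 6, d 1), Drama (id 9, d 1), History (id 13, d 1).
Iteration 2: rows with parent in {6,9,13} -> Mystery (id 8, d 2), Toys (id 10, d 2), Horror (id 11, d 2), Jazz (id 12, d 2), All (id 16, d 2).
Iteration 3: rows with parent in {8,10,11,12,16} -> Sports (id 14, d 3).
Iteration 4: rows with parent in {14} -> Comedy (id 15, d 4).
Iteration 5: no rows with parent in {15}; recursion stops.
Total rows emitted: 11.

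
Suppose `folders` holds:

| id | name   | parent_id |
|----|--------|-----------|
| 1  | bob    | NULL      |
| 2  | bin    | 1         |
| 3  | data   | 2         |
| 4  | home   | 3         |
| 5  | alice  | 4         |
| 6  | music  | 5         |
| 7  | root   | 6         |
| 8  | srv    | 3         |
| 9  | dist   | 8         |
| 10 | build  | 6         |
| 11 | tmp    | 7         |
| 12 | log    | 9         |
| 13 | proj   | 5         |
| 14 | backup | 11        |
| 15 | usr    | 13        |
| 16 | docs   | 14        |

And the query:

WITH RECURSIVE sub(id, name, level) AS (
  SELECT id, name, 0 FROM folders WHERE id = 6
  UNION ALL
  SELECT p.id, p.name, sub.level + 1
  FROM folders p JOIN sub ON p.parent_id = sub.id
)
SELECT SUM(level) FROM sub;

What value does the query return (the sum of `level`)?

11

Base: id=6 (music) at level 0.
Iteration 1: rows with parent_id in {6} -> root (id 7, level 1), build (id 10, level 1).
Iteration 2: rows with parent_id in {7,10} -> tmp (id 11, level 2).
Iteration 3: rows with parent_id in {11} -> backup (id 14, level 3).
Iteration 4: rows with parent_id in {14} -> docs (id 16, level 4).
Iteration 5: no rows with parent_id in {16}; recursion stops.
SUM(level) = 0 + 1 + 1 + 2 + 3 + 4 = 11.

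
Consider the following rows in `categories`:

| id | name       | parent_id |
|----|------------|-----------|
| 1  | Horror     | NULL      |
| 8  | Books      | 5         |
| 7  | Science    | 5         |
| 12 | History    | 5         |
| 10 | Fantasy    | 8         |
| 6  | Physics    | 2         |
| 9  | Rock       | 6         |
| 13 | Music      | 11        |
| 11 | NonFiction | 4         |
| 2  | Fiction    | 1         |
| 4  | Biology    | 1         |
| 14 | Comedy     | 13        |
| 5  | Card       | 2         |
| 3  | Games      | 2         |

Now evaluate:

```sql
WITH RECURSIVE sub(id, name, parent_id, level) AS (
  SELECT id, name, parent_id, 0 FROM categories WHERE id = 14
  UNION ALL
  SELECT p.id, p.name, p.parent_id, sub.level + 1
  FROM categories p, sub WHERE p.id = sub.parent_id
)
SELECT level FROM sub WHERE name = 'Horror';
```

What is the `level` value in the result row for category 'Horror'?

4

Base: id=14 (Comedy), parent_id=13, level 0.
Iteration 1: join on id=13 -> Music (id 13, parent_id=11, level 1).
Iteration 2: join on id=11 -> NonFiction (id 11, parent_id=4, level 2).
Iteration 3: join on id=4 -> Biology (id 4, parent_id=1, level 3).
Iteration 4: join on id=1 -> Horror (id 1, parent_id=NULL, level 4).
Iteration 5: parent_id is NULL; no match; recursion stops.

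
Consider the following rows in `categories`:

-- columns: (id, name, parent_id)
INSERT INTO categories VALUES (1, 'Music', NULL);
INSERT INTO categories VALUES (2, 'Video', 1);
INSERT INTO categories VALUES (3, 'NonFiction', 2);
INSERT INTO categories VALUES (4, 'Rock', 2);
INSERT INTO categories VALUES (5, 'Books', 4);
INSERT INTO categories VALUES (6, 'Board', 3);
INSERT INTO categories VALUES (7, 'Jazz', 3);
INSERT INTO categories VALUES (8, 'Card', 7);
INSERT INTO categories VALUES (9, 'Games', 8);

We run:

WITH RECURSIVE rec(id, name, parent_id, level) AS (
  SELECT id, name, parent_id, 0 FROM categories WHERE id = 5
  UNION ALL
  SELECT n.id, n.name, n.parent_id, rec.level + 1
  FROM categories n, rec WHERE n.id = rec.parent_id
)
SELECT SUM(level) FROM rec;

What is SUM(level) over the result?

Base: id=5 (Books), parent_id=4, level 0.
Iteration 1: join on id=4 -> Rock (id 4, parent_id=2, level 1).
Iteration 2: join on id=2 -> Video (id 2, parent_id=1, level 2).
Iteration 3: join on id=1 -> Music (id 1, parent_id=NULL, level 3).
Iteration 4: parent_id is NULL; no match; recursion stops.
SUM(level) = 0 + 1 + 2 + 3 = 6.

6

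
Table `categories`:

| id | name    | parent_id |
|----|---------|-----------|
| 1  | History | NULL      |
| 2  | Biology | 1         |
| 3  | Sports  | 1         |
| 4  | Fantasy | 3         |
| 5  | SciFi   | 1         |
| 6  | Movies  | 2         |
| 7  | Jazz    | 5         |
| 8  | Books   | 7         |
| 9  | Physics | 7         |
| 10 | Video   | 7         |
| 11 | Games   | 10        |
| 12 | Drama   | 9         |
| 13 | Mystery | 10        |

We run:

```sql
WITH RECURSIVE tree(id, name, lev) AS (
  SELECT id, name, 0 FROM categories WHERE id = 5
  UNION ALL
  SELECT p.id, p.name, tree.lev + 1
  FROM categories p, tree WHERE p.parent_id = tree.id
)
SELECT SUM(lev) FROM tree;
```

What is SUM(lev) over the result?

16

Base: id=5 (SciFi) at lev 0.
Iteration 1: rows with parent_id in {5} -> Jazz (id 7, lev 1).
Iteration 2: rows with parent_id in {7} -> Books (id 8, lev 2), Physics (id 9, lev 2), Video (id 10, lev 2).
Iteration 3: rows with parent_id in {8,9,10} -> Games (id 11, lev 3), Drama (id 12, lev 3), Mystery (id 13, lev 3).
Iteration 4: no rows with parent_id in {11,12,13}; recursion stops.
SUM(lev) = 0 + 1 + 2 + 2 + 2 + 3 + 3 + 3 = 16.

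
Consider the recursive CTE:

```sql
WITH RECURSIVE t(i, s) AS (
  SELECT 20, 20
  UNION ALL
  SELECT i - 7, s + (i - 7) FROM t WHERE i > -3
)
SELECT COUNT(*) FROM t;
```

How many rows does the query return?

5

Base: i=20, s=20.
Iteration 1: 20 > -3 holds -> i = 20 - 7 = 13, s = 20 + 13 = 33.
Iteration 2: 13 > -3 holds -> i = 13 - 7 = 6, s = 33 + 6 = 39.
Iteration 3: 6 > -3 holds -> i = 6 - 7 = -1, s = 39 + -1 = 38.
Iteration 4: -1 > -3 holds -> i = -1 - 7 = -8, s = 38 + -8 = 30.
Iteration 5: -8 > -3 fails; recursion stops.
Total rows emitted: 5.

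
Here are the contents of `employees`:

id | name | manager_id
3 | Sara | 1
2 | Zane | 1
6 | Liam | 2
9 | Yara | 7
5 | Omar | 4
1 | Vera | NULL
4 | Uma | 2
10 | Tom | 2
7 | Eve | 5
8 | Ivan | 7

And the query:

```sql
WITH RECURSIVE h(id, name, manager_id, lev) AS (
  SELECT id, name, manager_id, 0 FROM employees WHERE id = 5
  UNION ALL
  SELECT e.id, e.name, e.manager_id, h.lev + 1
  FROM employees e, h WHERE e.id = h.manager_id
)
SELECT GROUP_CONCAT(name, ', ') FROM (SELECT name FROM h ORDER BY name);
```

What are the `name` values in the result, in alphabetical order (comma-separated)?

Omar, Uma, Vera, Zane

Base: id=5 (Omar), manager_id=4, lev 0.
Iteration 1: join on id=4 -> Uma (id 4, manager_id=2, lev 1).
Iteration 2: join on id=2 -> Zane (id 2, manager_id=1, lev 2).
Iteration 3: join on id=1 -> Vera (id 1, manager_id=NULL, lev 3).
Iteration 4: manager_id is NULL; no match; recursion stops.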